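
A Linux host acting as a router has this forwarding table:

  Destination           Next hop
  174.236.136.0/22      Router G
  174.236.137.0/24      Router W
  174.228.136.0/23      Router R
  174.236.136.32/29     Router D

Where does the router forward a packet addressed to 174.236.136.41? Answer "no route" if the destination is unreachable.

Routes whose prefix contains 174.236.136.41:
  174.236.136.0/22 (174.236.136.0 - 174.236.139.255) -> Router G
More-specific entries that do NOT match:
  174.236.136.32/29 (174.236.136.32 - 174.236.136.39) does not contain 174.236.136.41
  174.236.137.0/24 (174.236.137.0 - 174.236.137.255) does not contain 174.236.136.41
  174.228.136.0/23 (174.228.136.0 - 174.228.137.255) does not contain 174.236.136.41
Longest matching prefix is /22 -> next hop Router G.

Router G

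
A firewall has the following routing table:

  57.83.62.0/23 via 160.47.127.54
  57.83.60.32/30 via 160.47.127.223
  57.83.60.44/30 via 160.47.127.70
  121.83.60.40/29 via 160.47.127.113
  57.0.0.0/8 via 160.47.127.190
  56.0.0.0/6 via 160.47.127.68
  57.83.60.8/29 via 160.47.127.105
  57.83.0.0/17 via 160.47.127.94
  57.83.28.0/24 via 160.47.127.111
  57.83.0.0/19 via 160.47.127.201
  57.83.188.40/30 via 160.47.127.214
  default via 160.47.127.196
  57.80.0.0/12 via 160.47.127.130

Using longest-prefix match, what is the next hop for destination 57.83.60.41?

Routes whose prefix contains 57.83.60.41:
  0.0.0.0/0 (default, matches everything) -> 160.47.127.196
  56.0.0.0/6 (56.0.0.0 - 59.255.255.255) -> 160.47.127.68
  57.0.0.0/8 (57.0.0.0 - 57.255.255.255) -> 160.47.127.190
  57.80.0.0/12 (57.80.0.0 - 57.95.255.255) -> 160.47.127.130
  57.83.0.0/17 (57.83.0.0 - 57.83.127.255) -> 160.47.127.94
More-specific entries that do NOT match:
  57.83.60.32/30 (57.83.60.32 - 57.83.60.35) does not contain 57.83.60.41
  57.83.60.44/30 (57.83.60.44 - 57.83.60.47) does not contain 57.83.60.41
  57.83.188.40/30 (57.83.188.40 - 57.83.188.43) does not contain 57.83.60.41
  121.83.60.40/29 (121.83.60.40 - 121.83.60.47) does not contain 57.83.60.41
  57.83.60.8/29 (57.83.60.8 - 57.83.60.15) does not contain 57.83.60.41
  57.83.28.0/24 (57.83.28.0 - 57.83.28.255) does not contain 57.83.60.41
  57.83.62.0/23 (57.83.62.0 - 57.83.63.255) does not contain 57.83.60.41
  57.83.0.0/19 (57.83.0.0 - 57.83.31.255) does not contain 57.83.60.41
Longest matching prefix is /17 -> next hop 160.47.127.94.

160.47.127.94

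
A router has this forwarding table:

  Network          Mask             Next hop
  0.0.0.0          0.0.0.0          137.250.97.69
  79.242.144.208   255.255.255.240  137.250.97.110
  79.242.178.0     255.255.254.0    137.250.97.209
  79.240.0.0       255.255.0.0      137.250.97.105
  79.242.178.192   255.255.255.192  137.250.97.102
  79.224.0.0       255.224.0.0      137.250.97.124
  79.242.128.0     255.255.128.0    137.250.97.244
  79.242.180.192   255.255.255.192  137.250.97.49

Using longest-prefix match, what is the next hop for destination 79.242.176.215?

Routes whose prefix contains 79.242.176.215:
  0.0.0.0/0 (default, matches everything) -> 137.250.97.69
  79.224.0.0/11 (79.224.0.0 - 79.255.255.255) -> 137.250.97.124
  79.242.128.0/17 (79.242.128.0 - 79.242.255.255) -> 137.250.97.244
More-specific entries that do NOT match:
  79.242.144.208/28 (79.242.144.208 - 79.242.144.223) does not contain 79.242.176.215
  79.242.178.192/26 (79.242.178.192 - 79.242.178.255) does not contain 79.242.176.215
  79.242.180.192/26 (79.242.180.192 - 79.242.180.255) does not contain 79.242.176.215
  79.242.178.0/23 (79.242.178.0 - 79.242.179.255) does not contain 79.242.176.215
Longest matching prefix is /17 -> next hop 137.250.97.244.

137.250.97.244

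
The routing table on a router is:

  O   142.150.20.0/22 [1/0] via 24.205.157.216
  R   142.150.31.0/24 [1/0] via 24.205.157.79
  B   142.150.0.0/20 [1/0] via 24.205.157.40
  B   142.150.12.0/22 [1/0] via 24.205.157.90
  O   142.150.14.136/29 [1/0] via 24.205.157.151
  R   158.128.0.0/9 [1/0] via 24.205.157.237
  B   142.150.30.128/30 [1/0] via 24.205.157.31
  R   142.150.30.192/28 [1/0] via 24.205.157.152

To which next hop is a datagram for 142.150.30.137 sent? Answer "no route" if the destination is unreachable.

No entry's prefix contains 142.150.30.137; there is no default route.

no route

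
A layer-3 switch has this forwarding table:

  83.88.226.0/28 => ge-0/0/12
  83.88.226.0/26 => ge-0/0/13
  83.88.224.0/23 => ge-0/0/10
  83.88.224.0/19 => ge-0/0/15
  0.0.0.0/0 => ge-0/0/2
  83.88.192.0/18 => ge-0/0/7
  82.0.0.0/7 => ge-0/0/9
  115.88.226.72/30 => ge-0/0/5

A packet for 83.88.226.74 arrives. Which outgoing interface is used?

ge-0/0/15

Routes whose prefix contains 83.88.226.74:
  0.0.0.0/0 (default, matches everything) -> ge-0/0/2
  82.0.0.0/7 (82.0.0.0 - 83.255.255.255) -> ge-0/0/9
  83.88.192.0/18 (83.88.192.0 - 83.88.255.255) -> ge-0/0/7
  83.88.224.0/19 (83.88.224.0 - 83.88.255.255) -> ge-0/0/15
More-specific entries that do NOT match:
  115.88.226.72/30 (115.88.226.72 - 115.88.226.75) does not contain 83.88.226.74
  83.88.226.0/28 (83.88.226.0 - 83.88.226.15) does not contain 83.88.226.74
  83.88.226.0/26 (83.88.226.0 - 83.88.226.63) does not contain 83.88.226.74
  83.88.224.0/23 (83.88.224.0 - 83.88.225.255) does not contain 83.88.226.74
Longest matching prefix is /19 -> interface ge-0/0/15.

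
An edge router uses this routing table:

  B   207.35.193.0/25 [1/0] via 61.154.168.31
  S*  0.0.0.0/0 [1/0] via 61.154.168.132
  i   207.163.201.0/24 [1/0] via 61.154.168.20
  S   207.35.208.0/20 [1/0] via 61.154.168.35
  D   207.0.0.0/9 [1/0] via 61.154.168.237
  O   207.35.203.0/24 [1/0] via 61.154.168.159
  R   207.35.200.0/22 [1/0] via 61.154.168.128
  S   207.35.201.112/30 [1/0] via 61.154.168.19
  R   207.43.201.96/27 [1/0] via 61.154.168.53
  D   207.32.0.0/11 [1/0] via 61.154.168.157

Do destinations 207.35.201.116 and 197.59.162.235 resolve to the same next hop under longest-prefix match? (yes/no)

207.35.201.116: longest match 207.35.200.0/22 -> 61.154.168.128
197.59.162.235: longest match 0.0.0.0/0 -> 61.154.168.132

no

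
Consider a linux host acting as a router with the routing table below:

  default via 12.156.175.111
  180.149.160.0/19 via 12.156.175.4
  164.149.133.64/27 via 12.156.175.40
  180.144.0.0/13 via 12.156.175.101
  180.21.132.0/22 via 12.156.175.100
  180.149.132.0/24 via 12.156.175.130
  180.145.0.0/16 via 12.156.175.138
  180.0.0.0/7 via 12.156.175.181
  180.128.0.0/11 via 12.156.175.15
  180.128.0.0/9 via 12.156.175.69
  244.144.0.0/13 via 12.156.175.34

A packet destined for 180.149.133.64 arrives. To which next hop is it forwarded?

Routes whose prefix contains 180.149.133.64:
  0.0.0.0/0 (default, matches everything) -> 12.156.175.111
  180.0.0.0/7 (180.0.0.0 - 181.255.255.255) -> 12.156.175.181
  180.128.0.0/9 (180.128.0.0 - 180.255.255.255) -> 12.156.175.69
  180.128.0.0/11 (180.128.0.0 - 180.159.255.255) -> 12.156.175.15
  180.144.0.0/13 (180.144.0.0 - 180.151.255.255) -> 12.156.175.101
More-specific entries that do NOT match:
  164.149.133.64/27 (164.149.133.64 - 164.149.133.95) does not contain 180.149.133.64
  180.149.132.0/24 (180.149.132.0 - 180.149.132.255) does not contain 180.149.133.64
  180.21.132.0/22 (180.21.132.0 - 180.21.135.255) does not contain 180.149.133.64
  180.149.160.0/19 (180.149.160.0 - 180.149.191.255) does not contain 180.149.133.64
  180.145.0.0/16 (180.145.0.0 - 180.145.255.255) does not contain 180.149.133.64
Longest matching prefix is /13 -> next hop 12.156.175.101.

12.156.175.101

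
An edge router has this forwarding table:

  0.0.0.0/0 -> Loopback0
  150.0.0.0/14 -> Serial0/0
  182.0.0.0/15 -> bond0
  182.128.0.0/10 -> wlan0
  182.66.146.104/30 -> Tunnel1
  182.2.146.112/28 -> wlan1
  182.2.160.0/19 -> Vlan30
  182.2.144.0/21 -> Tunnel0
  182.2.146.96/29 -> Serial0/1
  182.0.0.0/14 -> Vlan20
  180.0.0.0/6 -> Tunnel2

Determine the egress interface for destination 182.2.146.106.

Tunnel0

Routes whose prefix contains 182.2.146.106:
  0.0.0.0/0 (default, matches everything) -> Loopback0
  180.0.0.0/6 (180.0.0.0 - 183.255.255.255) -> Tunnel2
  182.0.0.0/14 (182.0.0.0 - 182.3.255.255) -> Vlan20
  182.2.144.0/21 (182.2.144.0 - 182.2.151.255) -> Tunnel0
More-specific entries that do NOT match:
  182.66.146.104/30 (182.66.146.104 - 182.66.146.107) does not contain 182.2.146.106
  182.2.146.96/29 (182.2.146.96 - 182.2.146.103) does not contain 182.2.146.106
  182.2.146.112/28 (182.2.146.112 - 182.2.146.127) does not contain 182.2.146.106
Longest matching prefix is /21 -> interface Tunnel0.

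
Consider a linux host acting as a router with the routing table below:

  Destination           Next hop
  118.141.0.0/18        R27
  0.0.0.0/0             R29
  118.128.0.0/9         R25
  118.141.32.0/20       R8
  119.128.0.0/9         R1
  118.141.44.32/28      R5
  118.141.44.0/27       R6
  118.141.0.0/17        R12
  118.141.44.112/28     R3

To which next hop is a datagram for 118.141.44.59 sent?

Routes whose prefix contains 118.141.44.59:
  0.0.0.0/0 (default, matches everything) -> R29
  118.128.0.0/9 (118.128.0.0 - 118.255.255.255) -> R25
  118.141.0.0/17 (118.141.0.0 - 118.141.127.255) -> R12
  118.141.0.0/18 (118.141.0.0 - 118.141.63.255) -> R27
  118.141.32.0/20 (118.141.32.0 - 118.141.47.255) -> R8
More-specific entries that do NOT match:
  118.141.44.32/28 (118.141.44.32 - 118.141.44.47) does not contain 118.141.44.59
  118.141.44.112/28 (118.141.44.112 - 118.141.44.127) does not contain 118.141.44.59
  118.141.44.0/27 (118.141.44.0 - 118.141.44.31) does not contain 118.141.44.59
Longest matching prefix is /20 -> next hop R8.

R8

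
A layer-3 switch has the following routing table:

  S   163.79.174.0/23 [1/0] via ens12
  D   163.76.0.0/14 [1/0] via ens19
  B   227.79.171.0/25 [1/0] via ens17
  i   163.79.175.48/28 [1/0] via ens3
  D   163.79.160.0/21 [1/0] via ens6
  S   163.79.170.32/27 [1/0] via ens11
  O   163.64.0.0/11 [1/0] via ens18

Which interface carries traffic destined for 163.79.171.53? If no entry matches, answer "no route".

Routes whose prefix contains 163.79.171.53:
  163.64.0.0/11 (163.64.0.0 - 163.95.255.255) -> ens18
  163.76.0.0/14 (163.76.0.0 - 163.79.255.255) -> ens19
More-specific entries that do NOT match:
  163.79.175.48/28 (163.79.175.48 - 163.79.175.63) does not contain 163.79.171.53
  163.79.170.32/27 (163.79.170.32 - 163.79.170.63) does not contain 163.79.171.53
  227.79.171.0/25 (227.79.171.0 - 227.79.171.127) does not contain 163.79.171.53
  163.79.174.0/23 (163.79.174.0 - 163.79.175.255) does not contain 163.79.171.53
  163.79.160.0/21 (163.79.160.0 - 163.79.167.255) does not contain 163.79.171.53
Longest matching prefix is /14 -> interface ens19.

ens19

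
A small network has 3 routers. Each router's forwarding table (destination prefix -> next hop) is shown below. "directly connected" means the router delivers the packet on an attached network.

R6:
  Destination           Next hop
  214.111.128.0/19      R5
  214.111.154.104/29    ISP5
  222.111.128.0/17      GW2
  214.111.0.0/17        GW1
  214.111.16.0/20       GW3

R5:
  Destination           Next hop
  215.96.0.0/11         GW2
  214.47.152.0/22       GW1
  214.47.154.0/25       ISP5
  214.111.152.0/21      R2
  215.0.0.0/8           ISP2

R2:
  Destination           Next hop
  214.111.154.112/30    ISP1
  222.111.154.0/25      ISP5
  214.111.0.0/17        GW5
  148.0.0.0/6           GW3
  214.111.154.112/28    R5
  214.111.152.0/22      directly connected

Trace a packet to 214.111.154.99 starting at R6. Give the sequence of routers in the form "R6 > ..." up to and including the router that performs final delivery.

At R6: longest match for 214.111.154.99 is 214.111.128.0/19 -> R5
At R5: longest match for 214.111.154.99 is 214.111.152.0/21 -> R2
At R2: longest match for 214.111.154.99 is 214.111.152.0/22 -> directly connected

R6 > R5 > R2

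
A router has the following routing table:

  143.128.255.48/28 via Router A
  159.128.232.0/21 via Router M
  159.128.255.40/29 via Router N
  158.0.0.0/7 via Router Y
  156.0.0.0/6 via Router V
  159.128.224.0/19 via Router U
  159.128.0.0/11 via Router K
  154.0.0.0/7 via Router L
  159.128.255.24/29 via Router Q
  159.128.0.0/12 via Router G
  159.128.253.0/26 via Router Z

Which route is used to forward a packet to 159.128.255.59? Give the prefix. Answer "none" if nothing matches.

159.128.224.0/19

Entries matching 159.128.255.59:
  156.0.0.0/6 (156.0.0.0 - 159.255.255.255)
  158.0.0.0/7 (158.0.0.0 - 159.255.255.255)
  159.128.0.0/11 (159.128.0.0 - 159.159.255.255)
  159.128.0.0/12 (159.128.0.0 - 159.143.255.255)
  159.128.224.0/19 (159.128.224.0 - 159.128.255.255)
Most specific is 159.128.224.0/19.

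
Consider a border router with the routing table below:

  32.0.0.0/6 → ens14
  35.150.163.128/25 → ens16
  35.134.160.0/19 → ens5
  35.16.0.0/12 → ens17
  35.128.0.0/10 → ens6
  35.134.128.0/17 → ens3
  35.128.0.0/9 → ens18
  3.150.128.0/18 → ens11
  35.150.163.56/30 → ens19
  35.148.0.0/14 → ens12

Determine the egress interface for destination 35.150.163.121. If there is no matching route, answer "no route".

ens12

Routes whose prefix contains 35.150.163.121:
  32.0.0.0/6 (32.0.0.0 - 35.255.255.255) -> ens14
  35.128.0.0/9 (35.128.0.0 - 35.255.255.255) -> ens18
  35.128.0.0/10 (35.128.0.0 - 35.191.255.255) -> ens6
  35.148.0.0/14 (35.148.0.0 - 35.151.255.255) -> ens12
More-specific entries that do NOT match:
  35.150.163.56/30 (35.150.163.56 - 35.150.163.59) does not contain 35.150.163.121
  35.150.163.128/25 (35.150.163.128 - 35.150.163.255) does not contain 35.150.163.121
  35.134.160.0/19 (35.134.160.0 - 35.134.191.255) does not contain 35.150.163.121
  3.150.128.0/18 (3.150.128.0 - 3.150.191.255) does not contain 35.150.163.121
  35.134.128.0/17 (35.134.128.0 - 35.134.255.255) does not contain 35.150.163.121
Longest matching prefix is /14 -> interface ens12.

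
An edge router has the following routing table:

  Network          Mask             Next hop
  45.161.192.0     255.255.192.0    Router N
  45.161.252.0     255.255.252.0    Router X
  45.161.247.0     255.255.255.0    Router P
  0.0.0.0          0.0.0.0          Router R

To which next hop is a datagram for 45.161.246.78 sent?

Routes whose prefix contains 45.161.246.78:
  0.0.0.0/0 (default, matches everything) -> Router R
  45.161.192.0/18 (45.161.192.0 - 45.161.255.255) -> Router N
More-specific entries that do NOT match:
  45.161.247.0/24 (45.161.247.0 - 45.161.247.255) does not contain 45.161.246.78
  45.161.252.0/22 (45.161.252.0 - 45.161.255.255) does not contain 45.161.246.78
Longest matching prefix is /18 -> next hop Router N.

Router N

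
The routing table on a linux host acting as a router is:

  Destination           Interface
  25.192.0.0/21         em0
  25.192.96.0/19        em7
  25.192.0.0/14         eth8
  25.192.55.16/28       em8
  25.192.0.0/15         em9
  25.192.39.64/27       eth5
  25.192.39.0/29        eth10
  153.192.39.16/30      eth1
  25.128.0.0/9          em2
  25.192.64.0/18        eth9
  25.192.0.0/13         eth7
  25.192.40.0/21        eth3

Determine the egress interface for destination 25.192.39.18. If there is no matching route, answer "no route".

em9

Routes whose prefix contains 25.192.39.18:
  25.128.0.0/9 (25.128.0.0 - 25.255.255.255) -> em2
  25.192.0.0/13 (25.192.0.0 - 25.199.255.255) -> eth7
  25.192.0.0/14 (25.192.0.0 - 25.195.255.255) -> eth8
  25.192.0.0/15 (25.192.0.0 - 25.193.255.255) -> em9
More-specific entries that do NOT match:
  153.192.39.16/30 (153.192.39.16 - 153.192.39.19) does not contain 25.192.39.18
  25.192.39.0/29 (25.192.39.0 - 25.192.39.7) does not contain 25.192.39.18
  25.192.55.16/28 (25.192.55.16 - 25.192.55.31) does not contain 25.192.39.18
  25.192.39.64/27 (25.192.39.64 - 25.192.39.95) does not contain 25.192.39.18
  25.192.0.0/21 (25.192.0.0 - 25.192.7.255) does not contain 25.192.39.18
  25.192.40.0/21 (25.192.40.0 - 25.192.47.255) does not contain 25.192.39.18
  25.192.96.0/19 (25.192.96.0 - 25.192.127.255) does not contain 25.192.39.18
  25.192.64.0/18 (25.192.64.0 - 25.192.127.255) does not contain 25.192.39.18
Longest matching prefix is /15 -> interface em9.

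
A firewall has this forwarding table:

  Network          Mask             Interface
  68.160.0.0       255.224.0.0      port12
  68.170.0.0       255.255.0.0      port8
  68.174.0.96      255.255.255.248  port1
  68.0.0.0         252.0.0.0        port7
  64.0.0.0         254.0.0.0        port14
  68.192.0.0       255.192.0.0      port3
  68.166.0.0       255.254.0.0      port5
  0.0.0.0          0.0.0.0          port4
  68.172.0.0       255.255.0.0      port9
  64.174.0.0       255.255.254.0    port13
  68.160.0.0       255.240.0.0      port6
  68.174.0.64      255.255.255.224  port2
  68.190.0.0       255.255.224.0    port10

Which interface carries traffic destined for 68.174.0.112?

port6

Routes whose prefix contains 68.174.0.112:
  0.0.0.0/0 (default, matches everything) -> port4
  68.0.0.0/6 (68.0.0.0 - 71.255.255.255) -> port7
  68.160.0.0/11 (68.160.0.0 - 68.191.255.255) -> port12
  68.160.0.0/12 (68.160.0.0 - 68.175.255.255) -> port6
More-specific entries that do NOT match:
  68.174.0.96/29 (68.174.0.96 - 68.174.0.103) does not contain 68.174.0.112
  68.174.0.64/27 (68.174.0.64 - 68.174.0.95) does not contain 68.174.0.112
  64.174.0.0/23 (64.174.0.0 - 64.174.1.255) does not contain 68.174.0.112
  68.190.0.0/19 (68.190.0.0 - 68.190.31.255) does not contain 68.174.0.112
  68.170.0.0/16 (68.170.0.0 - 68.170.255.255) does not contain 68.174.0.112
  68.172.0.0/16 (68.172.0.0 - 68.172.255.255) does not contain 68.174.0.112
  68.166.0.0/15 (68.166.0.0 - 68.167.255.255) does not contain 68.174.0.112
Longest matching prefix is /12 -> interface port6.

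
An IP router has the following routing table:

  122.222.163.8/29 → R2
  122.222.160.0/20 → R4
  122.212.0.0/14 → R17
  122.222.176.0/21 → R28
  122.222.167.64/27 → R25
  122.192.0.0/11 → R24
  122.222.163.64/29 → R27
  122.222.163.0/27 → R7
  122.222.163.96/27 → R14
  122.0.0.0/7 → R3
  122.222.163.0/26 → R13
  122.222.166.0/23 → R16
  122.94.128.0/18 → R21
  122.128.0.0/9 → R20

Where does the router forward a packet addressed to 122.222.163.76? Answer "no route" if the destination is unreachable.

R4

Routes whose prefix contains 122.222.163.76:
  122.0.0.0/7 (122.0.0.0 - 123.255.255.255) -> R3
  122.128.0.0/9 (122.128.0.0 - 122.255.255.255) -> R20
  122.192.0.0/11 (122.192.0.0 - 122.223.255.255) -> R24
  122.222.160.0/20 (122.222.160.0 - 122.222.175.255) -> R4
More-specific entries that do NOT match:
  122.222.163.8/29 (122.222.163.8 - 122.222.163.15) does not contain 122.222.163.76
  122.222.163.64/29 (122.222.163.64 - 122.222.163.71) does not contain 122.222.163.76
  122.222.167.64/27 (122.222.167.64 - 122.222.167.95) does not contain 122.222.163.76
  122.222.163.0/27 (122.222.163.0 - 122.222.163.31) does not contain 122.222.163.76
  122.222.163.96/27 (122.222.163.96 - 122.222.163.127) does not contain 122.222.163.76
  122.222.163.0/26 (122.222.163.0 - 122.222.163.63) does not contain 122.222.163.76
  122.222.166.0/23 (122.222.166.0 - 122.222.167.255) does not contain 122.222.163.76
  122.222.176.0/21 (122.222.176.0 - 122.222.183.255) does not contain 122.222.163.76
Longest matching prefix is /20 -> next hop R4.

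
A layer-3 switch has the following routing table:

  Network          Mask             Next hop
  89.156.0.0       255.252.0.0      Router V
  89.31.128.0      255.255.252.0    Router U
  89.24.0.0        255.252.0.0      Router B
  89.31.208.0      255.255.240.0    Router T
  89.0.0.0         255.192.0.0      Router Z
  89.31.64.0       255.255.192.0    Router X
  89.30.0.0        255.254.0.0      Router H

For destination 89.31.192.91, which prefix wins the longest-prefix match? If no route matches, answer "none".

89.30.0.0/15

Entries matching 89.31.192.91:
  89.0.0.0/10 (89.0.0.0 - 89.63.255.255)
  89.30.0.0/15 (89.30.0.0 - 89.31.255.255)
Most specific is 89.30.0.0/15.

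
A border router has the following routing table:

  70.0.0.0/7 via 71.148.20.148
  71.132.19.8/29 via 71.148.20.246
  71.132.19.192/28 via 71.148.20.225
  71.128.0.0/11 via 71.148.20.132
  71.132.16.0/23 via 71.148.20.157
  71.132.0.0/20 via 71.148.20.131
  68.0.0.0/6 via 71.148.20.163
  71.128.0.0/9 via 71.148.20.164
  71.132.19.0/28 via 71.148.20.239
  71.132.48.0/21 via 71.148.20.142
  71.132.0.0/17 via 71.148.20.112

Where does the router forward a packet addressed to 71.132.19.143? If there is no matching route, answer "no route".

71.148.20.112

Routes whose prefix contains 71.132.19.143:
  68.0.0.0/6 (68.0.0.0 - 71.255.255.255) -> 71.148.20.163
  70.0.0.0/7 (70.0.0.0 - 71.255.255.255) -> 71.148.20.148
  71.128.0.0/9 (71.128.0.0 - 71.255.255.255) -> 71.148.20.164
  71.128.0.0/11 (71.128.0.0 - 71.159.255.255) -> 71.148.20.132
  71.132.0.0/17 (71.132.0.0 - 71.132.127.255) -> 71.148.20.112
More-specific entries that do NOT match:
  71.132.19.8/29 (71.132.19.8 - 71.132.19.15) does not contain 71.132.19.143
  71.132.19.192/28 (71.132.19.192 - 71.132.19.207) does not contain 71.132.19.143
  71.132.19.0/28 (71.132.19.0 - 71.132.19.15) does not contain 71.132.19.143
  71.132.16.0/23 (71.132.16.0 - 71.132.17.255) does not contain 71.132.19.143
  71.132.48.0/21 (71.132.48.0 - 71.132.55.255) does not contain 71.132.19.143
  71.132.0.0/20 (71.132.0.0 - 71.132.15.255) does not contain 71.132.19.143
Longest matching prefix is /17 -> next hop 71.148.20.112.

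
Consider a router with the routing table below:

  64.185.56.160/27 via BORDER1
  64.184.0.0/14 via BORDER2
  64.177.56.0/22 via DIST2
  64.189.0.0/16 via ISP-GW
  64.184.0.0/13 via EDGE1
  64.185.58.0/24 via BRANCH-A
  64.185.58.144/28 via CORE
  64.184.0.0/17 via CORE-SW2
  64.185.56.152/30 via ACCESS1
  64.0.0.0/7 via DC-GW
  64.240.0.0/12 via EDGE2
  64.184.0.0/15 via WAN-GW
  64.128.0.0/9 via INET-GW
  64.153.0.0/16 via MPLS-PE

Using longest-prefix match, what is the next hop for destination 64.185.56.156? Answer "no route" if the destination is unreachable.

Routes whose prefix contains 64.185.56.156:
  64.0.0.0/7 (64.0.0.0 - 65.255.255.255) -> DC-GW
  64.128.0.0/9 (64.128.0.0 - 64.255.255.255) -> INET-GW
  64.184.0.0/13 (64.184.0.0 - 64.191.255.255) -> EDGE1
  64.184.0.0/14 (64.184.0.0 - 64.187.255.255) -> BORDER2
  64.184.0.0/15 (64.184.0.0 - 64.185.255.255) -> WAN-GW
More-specific entries that do NOT match:
  64.185.56.152/30 (64.185.56.152 - 64.185.56.155) does not contain 64.185.56.156
  64.185.58.144/28 (64.185.58.144 - 64.185.58.159) does not contain 64.185.56.156
  64.185.56.160/27 (64.185.56.160 - 64.185.56.191) does not contain 64.185.56.156
  64.185.58.0/24 (64.185.58.0 - 64.185.58.255) does not contain 64.185.56.156
  64.177.56.0/22 (64.177.56.0 - 64.177.59.255) does not contain 64.185.56.156
  64.184.0.0/17 (64.184.0.0 - 64.184.127.255) does not contain 64.185.56.156
  64.189.0.0/16 (64.189.0.0 - 64.189.255.255) does not contain 64.185.56.156
  64.153.0.0/16 (64.153.0.0 - 64.153.255.255) does not contain 64.185.56.156
Longest matching prefix is /15 -> next hop WAN-GW.

WAN-GW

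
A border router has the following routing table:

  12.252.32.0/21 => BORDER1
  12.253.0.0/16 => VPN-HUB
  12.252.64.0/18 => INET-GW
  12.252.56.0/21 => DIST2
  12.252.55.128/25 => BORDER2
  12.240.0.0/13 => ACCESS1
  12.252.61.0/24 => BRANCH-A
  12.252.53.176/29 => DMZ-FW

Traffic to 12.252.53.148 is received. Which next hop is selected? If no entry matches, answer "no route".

No entry's prefix contains 12.252.53.148; there is no default route.

no route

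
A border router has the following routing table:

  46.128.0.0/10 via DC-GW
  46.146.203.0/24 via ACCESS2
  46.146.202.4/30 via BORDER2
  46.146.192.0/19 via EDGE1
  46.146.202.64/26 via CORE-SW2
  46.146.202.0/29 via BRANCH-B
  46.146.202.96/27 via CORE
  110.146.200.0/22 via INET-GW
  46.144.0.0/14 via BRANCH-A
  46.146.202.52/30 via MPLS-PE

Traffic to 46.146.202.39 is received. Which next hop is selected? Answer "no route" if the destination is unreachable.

Routes whose prefix contains 46.146.202.39:
  46.128.0.0/10 (46.128.0.0 - 46.191.255.255) -> DC-GW
  46.144.0.0/14 (46.144.0.0 - 46.147.255.255) -> BRANCH-A
  46.146.192.0/19 (46.146.192.0 - 46.146.223.255) -> EDGE1
More-specific entries that do NOT match:
  46.146.202.4/30 (46.146.202.4 - 46.146.202.7) does not contain 46.146.202.39
  46.146.202.52/30 (46.146.202.52 - 46.146.202.55) does not contain 46.146.202.39
  46.146.202.0/29 (46.146.202.0 - 46.146.202.7) does not contain 46.146.202.39
  46.146.202.96/27 (46.146.202.96 - 46.146.202.127) does not contain 46.146.202.39
  46.146.202.64/26 (46.146.202.64 - 46.146.202.127) does not contain 46.146.202.39
  46.146.203.0/24 (46.146.203.0 - 46.146.203.255) does not contain 46.146.202.39
  110.146.200.0/22 (110.146.200.0 - 110.146.203.255) does not contain 46.146.202.39
Longest matching prefix is /19 -> next hop EDGE1.

EDGE1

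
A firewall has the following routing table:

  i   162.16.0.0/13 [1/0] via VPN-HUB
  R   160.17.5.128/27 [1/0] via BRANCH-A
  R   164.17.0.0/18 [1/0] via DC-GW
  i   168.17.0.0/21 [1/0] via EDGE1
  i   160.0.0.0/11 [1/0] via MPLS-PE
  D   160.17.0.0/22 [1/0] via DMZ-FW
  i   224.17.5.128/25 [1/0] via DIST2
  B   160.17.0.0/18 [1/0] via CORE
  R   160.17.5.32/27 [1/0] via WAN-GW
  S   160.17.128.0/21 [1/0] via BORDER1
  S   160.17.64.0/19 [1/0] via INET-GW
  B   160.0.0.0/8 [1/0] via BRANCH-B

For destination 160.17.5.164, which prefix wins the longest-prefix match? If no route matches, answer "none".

Entries matching 160.17.5.164:
  160.0.0.0/8 (160.0.0.0 - 160.255.255.255)
  160.0.0.0/11 (160.0.0.0 - 160.31.255.255)
  160.17.0.0/18 (160.17.0.0 - 160.17.63.255)
Most specific is 160.17.0.0/18.

160.17.0.0/18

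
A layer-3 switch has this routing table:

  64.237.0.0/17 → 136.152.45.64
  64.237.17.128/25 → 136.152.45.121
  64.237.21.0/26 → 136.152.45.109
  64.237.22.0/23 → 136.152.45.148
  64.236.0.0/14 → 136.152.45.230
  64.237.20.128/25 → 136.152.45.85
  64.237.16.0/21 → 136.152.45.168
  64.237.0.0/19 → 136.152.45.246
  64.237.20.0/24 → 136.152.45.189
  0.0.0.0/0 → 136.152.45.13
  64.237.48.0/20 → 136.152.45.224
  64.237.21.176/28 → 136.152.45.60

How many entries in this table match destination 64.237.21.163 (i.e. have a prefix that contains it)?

5

Prefixes containing 64.237.21.163:
  0.0.0.0/0 (default, matches everything)
  64.236.0.0/14 (64.236.0.0 - 64.239.255.255)
  64.237.0.0/17 (64.237.0.0 - 64.237.127.255)
  64.237.0.0/19 (64.237.0.0 - 64.237.31.255)
  64.237.16.0/21 (64.237.16.0 - 64.237.23.255)
Total matching entries: 5.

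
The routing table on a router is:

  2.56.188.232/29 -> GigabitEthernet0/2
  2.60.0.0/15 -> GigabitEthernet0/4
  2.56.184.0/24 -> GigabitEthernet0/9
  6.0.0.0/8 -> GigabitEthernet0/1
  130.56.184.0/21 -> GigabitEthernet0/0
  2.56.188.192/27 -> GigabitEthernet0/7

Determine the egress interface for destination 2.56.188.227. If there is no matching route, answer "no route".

no route

No entry's prefix contains 2.56.188.227; there is no default route.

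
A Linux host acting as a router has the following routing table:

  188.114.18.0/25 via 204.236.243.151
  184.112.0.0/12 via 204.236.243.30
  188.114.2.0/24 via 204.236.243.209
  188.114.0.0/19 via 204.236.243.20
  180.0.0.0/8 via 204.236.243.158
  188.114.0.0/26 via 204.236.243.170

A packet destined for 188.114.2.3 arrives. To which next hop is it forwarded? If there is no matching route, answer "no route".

Routes whose prefix contains 188.114.2.3:
  188.114.0.0/19 (188.114.0.0 - 188.114.31.255) -> 204.236.243.20
  188.114.2.0/24 (188.114.2.0 - 188.114.2.255) -> 204.236.243.209
More-specific entries that do NOT match:
  188.114.0.0/26 (188.114.0.0 - 188.114.0.63) does not contain 188.114.2.3
  188.114.18.0/25 (188.114.18.0 - 188.114.18.127) does not contain 188.114.2.3
Longest matching prefix is /24 -> next hop 204.236.243.209.

204.236.243.209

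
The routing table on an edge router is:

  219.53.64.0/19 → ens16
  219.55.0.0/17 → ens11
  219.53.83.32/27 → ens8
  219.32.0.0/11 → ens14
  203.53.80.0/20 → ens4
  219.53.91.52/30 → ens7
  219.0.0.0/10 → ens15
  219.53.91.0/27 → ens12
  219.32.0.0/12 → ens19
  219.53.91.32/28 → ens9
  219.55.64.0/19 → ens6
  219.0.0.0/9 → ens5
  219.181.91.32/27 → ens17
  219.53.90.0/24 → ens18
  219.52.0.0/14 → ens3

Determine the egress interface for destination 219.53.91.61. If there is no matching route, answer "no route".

ens16

Routes whose prefix contains 219.53.91.61:
  219.0.0.0/9 (219.0.0.0 - 219.127.255.255) -> ens5
  219.0.0.0/10 (219.0.0.0 - 219.63.255.255) -> ens15
  219.32.0.0/11 (219.32.0.0 - 219.63.255.255) -> ens14
  219.52.0.0/14 (219.52.0.0 - 219.55.255.255) -> ens3
  219.53.64.0/19 (219.53.64.0 - 219.53.95.255) -> ens16
More-specific entries that do NOT match:
  219.53.91.52/30 (219.53.91.52 - 219.53.91.55) does not contain 219.53.91.61
  219.53.91.32/28 (219.53.91.32 - 219.53.91.47) does not contain 219.53.91.61
  219.53.83.32/27 (219.53.83.32 - 219.53.83.63) does not contain 219.53.91.61
  219.53.91.0/27 (219.53.91.0 - 219.53.91.31) does not contain 219.53.91.61
  219.181.91.32/27 (219.181.91.32 - 219.181.91.63) does not contain 219.53.91.61
  219.53.90.0/24 (219.53.90.0 - 219.53.90.255) does not contain 219.53.91.61
  203.53.80.0/20 (203.53.80.0 - 203.53.95.255) does not contain 219.53.91.61
Longest matching prefix is /19 -> interface ens16.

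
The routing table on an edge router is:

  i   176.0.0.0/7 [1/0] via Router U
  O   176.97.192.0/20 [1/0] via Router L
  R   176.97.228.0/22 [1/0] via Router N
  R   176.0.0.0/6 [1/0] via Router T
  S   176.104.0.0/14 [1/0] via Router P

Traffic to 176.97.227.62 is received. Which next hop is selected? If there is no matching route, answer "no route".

Router U

Routes whose prefix contains 176.97.227.62:
  176.0.0.0/6 (176.0.0.0 - 179.255.255.255) -> Router T
  176.0.0.0/7 (176.0.0.0 - 177.255.255.255) -> Router U
More-specific entries that do NOT match:
  176.97.228.0/22 (176.97.228.0 - 176.97.231.255) does not contain 176.97.227.62
  176.97.192.0/20 (176.97.192.0 - 176.97.207.255) does not contain 176.97.227.62
  176.104.0.0/14 (176.104.0.0 - 176.107.255.255) does not contain 176.97.227.62
Longest matching prefix is /7 -> next hop Router U.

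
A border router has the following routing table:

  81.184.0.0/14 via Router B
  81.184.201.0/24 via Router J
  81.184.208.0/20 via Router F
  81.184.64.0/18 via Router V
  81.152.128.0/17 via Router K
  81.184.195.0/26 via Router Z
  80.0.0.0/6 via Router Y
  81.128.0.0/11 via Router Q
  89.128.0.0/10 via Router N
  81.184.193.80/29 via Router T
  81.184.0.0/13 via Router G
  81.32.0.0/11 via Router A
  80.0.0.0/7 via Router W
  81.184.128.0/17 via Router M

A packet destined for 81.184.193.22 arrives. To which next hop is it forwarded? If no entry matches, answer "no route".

Routes whose prefix contains 81.184.193.22:
  80.0.0.0/6 (80.0.0.0 - 83.255.255.255) -> Router Y
  80.0.0.0/7 (80.0.0.0 - 81.255.255.255) -> Router W
  81.184.0.0/13 (81.184.0.0 - 81.191.255.255) -> Router G
  81.184.0.0/14 (81.184.0.0 - 81.187.255.255) -> Router B
  81.184.128.0/17 (81.184.128.0 - 81.184.255.255) -> Router M
More-specific entries that do NOT match:
  81.184.193.80/29 (81.184.193.80 - 81.184.193.87) does not contain 81.184.193.22
  81.184.195.0/26 (81.184.195.0 - 81.184.195.63) does not contain 81.184.193.22
  81.184.201.0/24 (81.184.201.0 - 81.184.201.255) does not contain 81.184.193.22
  81.184.208.0/20 (81.184.208.0 - 81.184.223.255) does not contain 81.184.193.22
  81.184.64.0/18 (81.184.64.0 - 81.184.127.255) does not contain 81.184.193.22
Longest matching prefix is /17 -> next hop Router M.

Router M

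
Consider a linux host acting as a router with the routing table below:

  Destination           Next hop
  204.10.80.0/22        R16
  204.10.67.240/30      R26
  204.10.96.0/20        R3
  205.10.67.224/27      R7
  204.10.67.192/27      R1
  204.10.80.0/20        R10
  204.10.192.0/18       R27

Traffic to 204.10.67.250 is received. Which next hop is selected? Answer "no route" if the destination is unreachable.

no route

No entry's prefix contains 204.10.67.250; there is no default route.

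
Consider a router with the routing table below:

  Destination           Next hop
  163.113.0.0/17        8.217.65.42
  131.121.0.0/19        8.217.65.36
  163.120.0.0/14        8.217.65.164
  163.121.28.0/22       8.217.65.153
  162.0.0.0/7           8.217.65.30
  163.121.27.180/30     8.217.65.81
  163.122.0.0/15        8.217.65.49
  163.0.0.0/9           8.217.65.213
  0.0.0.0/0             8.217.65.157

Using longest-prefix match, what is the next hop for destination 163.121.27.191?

8.217.65.164

Routes whose prefix contains 163.121.27.191:
  0.0.0.0/0 (default, matches everything) -> 8.217.65.157
  162.0.0.0/7 (162.0.0.0 - 163.255.255.255) -> 8.217.65.30
  163.0.0.0/9 (163.0.0.0 - 163.127.255.255) -> 8.217.65.213
  163.120.0.0/14 (163.120.0.0 - 163.123.255.255) -> 8.217.65.164
More-specific entries that do NOT match:
  163.121.27.180/30 (163.121.27.180 - 163.121.27.183) does not contain 163.121.27.191
  163.121.28.0/22 (163.121.28.0 - 163.121.31.255) does not contain 163.121.27.191
  131.121.0.0/19 (131.121.0.0 - 131.121.31.255) does not contain 163.121.27.191
  163.113.0.0/17 (163.113.0.0 - 163.113.127.255) does not contain 163.121.27.191
  163.122.0.0/15 (163.122.0.0 - 163.123.255.255) does not contain 163.121.27.191
Longest matching prefix is /14 -> next hop 8.217.65.164.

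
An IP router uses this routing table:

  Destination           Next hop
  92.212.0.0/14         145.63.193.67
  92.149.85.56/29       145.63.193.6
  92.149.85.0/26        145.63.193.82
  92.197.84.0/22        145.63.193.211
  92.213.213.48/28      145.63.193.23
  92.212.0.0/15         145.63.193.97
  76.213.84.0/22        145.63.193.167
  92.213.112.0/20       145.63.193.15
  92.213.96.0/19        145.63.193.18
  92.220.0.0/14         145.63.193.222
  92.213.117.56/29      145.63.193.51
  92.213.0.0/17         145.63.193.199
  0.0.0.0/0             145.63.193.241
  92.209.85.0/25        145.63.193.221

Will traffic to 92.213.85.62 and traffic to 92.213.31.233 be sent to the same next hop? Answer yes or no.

92.213.85.62: longest match 92.213.0.0/17 -> 145.63.193.199
92.213.31.233: longest match 92.213.0.0/17 -> 145.63.193.199

yes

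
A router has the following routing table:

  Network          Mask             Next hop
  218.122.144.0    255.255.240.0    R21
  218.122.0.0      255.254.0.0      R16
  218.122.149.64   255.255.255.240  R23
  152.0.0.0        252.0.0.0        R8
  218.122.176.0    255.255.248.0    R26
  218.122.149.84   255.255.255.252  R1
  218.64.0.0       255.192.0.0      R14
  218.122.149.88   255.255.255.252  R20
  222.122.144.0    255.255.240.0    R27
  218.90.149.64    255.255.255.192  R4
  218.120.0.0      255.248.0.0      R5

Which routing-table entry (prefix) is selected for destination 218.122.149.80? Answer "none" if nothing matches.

Entries matching 218.122.149.80:
  218.64.0.0/10 (218.64.0.0 - 218.127.255.255)
  218.120.0.0/13 (218.120.0.0 - 218.127.255.255)
  218.122.0.0/15 (218.122.0.0 - 218.123.255.255)
  218.122.144.0/20 (218.122.144.0 - 218.122.159.255)
Most specific is 218.122.144.0/20.

218.122.144.0/20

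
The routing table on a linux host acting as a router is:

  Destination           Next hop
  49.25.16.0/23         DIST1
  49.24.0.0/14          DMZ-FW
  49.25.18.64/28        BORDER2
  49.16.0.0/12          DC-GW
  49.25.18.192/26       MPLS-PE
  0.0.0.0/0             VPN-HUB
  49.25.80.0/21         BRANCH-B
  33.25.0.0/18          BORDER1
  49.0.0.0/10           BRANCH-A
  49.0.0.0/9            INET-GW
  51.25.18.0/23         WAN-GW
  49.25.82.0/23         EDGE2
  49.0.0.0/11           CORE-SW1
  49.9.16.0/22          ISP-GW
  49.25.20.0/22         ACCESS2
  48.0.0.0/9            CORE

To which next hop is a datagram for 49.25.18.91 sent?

DMZ-FW

Routes whose prefix contains 49.25.18.91:
  0.0.0.0/0 (default, matches everything) -> VPN-HUB
  49.0.0.0/9 (49.0.0.0 - 49.127.255.255) -> INET-GW
  49.0.0.0/10 (49.0.0.0 - 49.63.255.255) -> BRANCH-A
  49.0.0.0/11 (49.0.0.0 - 49.31.255.255) -> CORE-SW1
  49.16.0.0/12 (49.16.0.0 - 49.31.255.255) -> DC-GW
  49.24.0.0/14 (49.24.0.0 - 49.27.255.255) -> DMZ-FW
More-specific entries that do NOT match:
  49.25.18.64/28 (49.25.18.64 - 49.25.18.79) does not contain 49.25.18.91
  49.25.18.192/26 (49.25.18.192 - 49.25.18.255) does not contain 49.25.18.91
  49.25.16.0/23 (49.25.16.0 - 49.25.17.255) does not contain 49.25.18.91
  51.25.18.0/23 (51.25.18.0 - 51.25.19.255) does not contain 49.25.18.91
  49.25.82.0/23 (49.25.82.0 - 49.25.83.255) does not contain 49.25.18.91
  49.9.16.0/22 (49.9.16.0 - 49.9.19.255) does not contain 49.25.18.91
  49.25.20.0/22 (49.25.20.0 - 49.25.23.255) does not contain 49.25.18.91
  49.25.80.0/21 (49.25.80.0 - 49.25.87.255) does not contain 49.25.18.91
  33.25.0.0/18 (33.25.0.0 - 33.25.63.255) does not contain 49.25.18.91
Longest matching prefix is /14 -> next hop DMZ-FW.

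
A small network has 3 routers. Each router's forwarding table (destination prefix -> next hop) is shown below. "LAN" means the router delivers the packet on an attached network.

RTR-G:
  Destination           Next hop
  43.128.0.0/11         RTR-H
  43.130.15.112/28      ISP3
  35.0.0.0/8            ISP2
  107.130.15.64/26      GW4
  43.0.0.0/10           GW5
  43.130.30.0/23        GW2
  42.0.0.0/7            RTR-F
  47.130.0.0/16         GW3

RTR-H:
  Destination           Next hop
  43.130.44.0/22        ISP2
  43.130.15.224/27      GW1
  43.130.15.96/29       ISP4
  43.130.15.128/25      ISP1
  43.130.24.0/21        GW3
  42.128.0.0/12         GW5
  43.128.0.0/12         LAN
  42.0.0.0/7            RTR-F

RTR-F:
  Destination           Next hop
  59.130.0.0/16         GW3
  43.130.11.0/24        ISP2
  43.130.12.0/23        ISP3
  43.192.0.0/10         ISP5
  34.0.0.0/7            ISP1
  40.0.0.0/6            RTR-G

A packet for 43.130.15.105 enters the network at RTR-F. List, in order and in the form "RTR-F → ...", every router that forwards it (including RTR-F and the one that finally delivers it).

RTR-F → RTR-G → RTR-H

At RTR-F: longest match for 43.130.15.105 is 40.0.0.0/6 -> RTR-G
At RTR-G: longest match for 43.130.15.105 is 43.128.0.0/11 -> RTR-H
At RTR-H: longest match for 43.130.15.105 is 43.128.0.0/12 -> LAN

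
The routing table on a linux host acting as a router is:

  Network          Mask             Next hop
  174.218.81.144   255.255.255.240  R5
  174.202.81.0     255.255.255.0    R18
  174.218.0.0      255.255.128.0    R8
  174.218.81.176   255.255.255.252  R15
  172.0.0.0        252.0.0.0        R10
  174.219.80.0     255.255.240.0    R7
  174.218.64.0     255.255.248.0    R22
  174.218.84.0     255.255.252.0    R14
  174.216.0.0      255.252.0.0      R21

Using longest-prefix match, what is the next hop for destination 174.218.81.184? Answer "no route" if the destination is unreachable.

R8

Routes whose prefix contains 174.218.81.184:
  172.0.0.0/6 (172.0.0.0 - 175.255.255.255) -> R10
  174.216.0.0/14 (174.216.0.0 - 174.219.255.255) -> R21
  174.218.0.0/17 (174.218.0.0 - 174.218.127.255) -> R8
More-specific entries that do NOT match:
  174.218.81.176/30 (174.218.81.176 - 174.218.81.179) does not contain 174.218.81.184
  174.218.81.144/28 (174.218.81.144 - 174.218.81.159) does not contain 174.218.81.184
  174.202.81.0/24 (174.202.81.0 - 174.202.81.255) does not contain 174.218.81.184
  174.218.84.0/22 (174.218.84.0 - 174.218.87.255) does not contain 174.218.81.184
  174.218.64.0/21 (174.218.64.0 - 174.218.71.255) does not contain 174.218.81.184
  174.219.80.0/20 (174.219.80.0 - 174.219.95.255) does not contain 174.218.81.184
Longest matching prefix is /17 -> next hop R8.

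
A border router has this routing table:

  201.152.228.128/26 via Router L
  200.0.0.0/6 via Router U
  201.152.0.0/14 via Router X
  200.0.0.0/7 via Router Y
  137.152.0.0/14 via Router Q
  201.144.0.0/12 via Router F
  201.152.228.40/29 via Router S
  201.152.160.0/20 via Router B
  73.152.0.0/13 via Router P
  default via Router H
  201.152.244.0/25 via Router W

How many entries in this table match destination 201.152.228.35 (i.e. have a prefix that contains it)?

5

Prefixes containing 201.152.228.35:
  0.0.0.0/0 (default, matches everything)
  200.0.0.0/6 (200.0.0.0 - 203.255.255.255)
  200.0.0.0/7 (200.0.0.0 - 201.255.255.255)
  201.144.0.0/12 (201.144.0.0 - 201.159.255.255)
  201.152.0.0/14 (201.152.0.0 - 201.155.255.255)
Total matching entries: 5.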